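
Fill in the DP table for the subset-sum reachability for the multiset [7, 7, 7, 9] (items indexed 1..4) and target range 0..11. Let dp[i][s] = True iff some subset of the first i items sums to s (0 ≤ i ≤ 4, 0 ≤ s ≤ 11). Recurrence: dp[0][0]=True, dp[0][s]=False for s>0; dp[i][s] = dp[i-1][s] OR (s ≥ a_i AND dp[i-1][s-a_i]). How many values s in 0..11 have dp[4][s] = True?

3

i\s   0   1   2   3   4   5   6   7   8   9  10  11
  0   T   F   F   F   F   F   F   F   F   F   F   F
  1   T   F   F   F   F   F   F   T   F   F   F   F
  2   T   F   F   F   F   F   F   T   F   F   F   F
  3   T   F   F   F   F   F   F   T   F   F   F   F
  4   T   F   F   F   F   F   F   T   F   T   F   F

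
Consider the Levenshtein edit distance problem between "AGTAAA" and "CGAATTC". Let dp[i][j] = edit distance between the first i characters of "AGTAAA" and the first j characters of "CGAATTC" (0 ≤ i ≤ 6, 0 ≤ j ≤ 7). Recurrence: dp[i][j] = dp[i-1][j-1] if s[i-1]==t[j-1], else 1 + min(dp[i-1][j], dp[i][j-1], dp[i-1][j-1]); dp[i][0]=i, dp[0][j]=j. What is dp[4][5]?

   ''  C  G  A  A  T  T  C
''  0  1  2  3  4  5  6  7
 A  1  1  2  2  3  4  5  6
 G  2  2  1  2  3  4  5  6
 T  3  3  2  2  3  3  4  5
 A  4  4  3  2  2  3  4  5
 A  5  5  4  3  2  3  4  5
 A  6  6  5  4  3  3  4  5

3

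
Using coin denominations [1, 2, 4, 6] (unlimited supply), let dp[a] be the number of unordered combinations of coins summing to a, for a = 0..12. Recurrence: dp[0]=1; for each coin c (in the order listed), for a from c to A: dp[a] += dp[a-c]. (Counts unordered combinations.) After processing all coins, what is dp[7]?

after  coin     0     1     2     3     4     5     6     7     8     9    10    11    12
          1     1     1     1     1     1     1     1     1     1     1     1     1     1
          2     1     1     2     2     3     3     4     4     5     5     6     6     7
          4     1     1     2     2     4     4     6     6     9     9    12    12    16
          6     1     1     2     2     4     4     7     7    11    11    16    16    23

7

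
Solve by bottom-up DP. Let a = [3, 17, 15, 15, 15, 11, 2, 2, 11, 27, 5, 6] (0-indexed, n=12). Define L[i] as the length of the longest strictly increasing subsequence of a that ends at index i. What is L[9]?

   i    0    1    2    3    4    5    6    7    8    9   10   11
a[i]    3   17   15   15   15   11    2    2   11   27    5    6
L[i]    1    2    2    2    2    2    1    1    2    3    2    3

3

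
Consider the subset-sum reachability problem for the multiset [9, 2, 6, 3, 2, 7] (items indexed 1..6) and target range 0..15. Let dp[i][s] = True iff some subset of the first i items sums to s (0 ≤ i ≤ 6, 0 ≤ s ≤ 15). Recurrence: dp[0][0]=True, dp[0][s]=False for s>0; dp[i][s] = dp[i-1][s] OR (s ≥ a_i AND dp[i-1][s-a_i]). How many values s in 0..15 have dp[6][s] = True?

15

i\s   0   1   2   3   4   5   6   7   8   9  10  11  12  13  14  15
  0   T   F   F   F   F   F   F   F   F   F   F   F   F   F   F   F
  1   T   F   F   F   F   F   F   F   F   T   F   F   F   F   F   F
  2   T   F   T   F   F   F   F   F   F   T   F   T   F   F   F   F
  3   T   F   T   F   F   F   T   F   T   T   F   T   F   F   F   T
  4   T   F   T   T   F   T   T   F   T   T   F   T   T   F   T   T
  5   T   F   T   T   T   T   T   T   T   T   T   T   T   T   T   T
  6   T   F   T   T   T   T   T   T   T   T   T   T   T   T   T   T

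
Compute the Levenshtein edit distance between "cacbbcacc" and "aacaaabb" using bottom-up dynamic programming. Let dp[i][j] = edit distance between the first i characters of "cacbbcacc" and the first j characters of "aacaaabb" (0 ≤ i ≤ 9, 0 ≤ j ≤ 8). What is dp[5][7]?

   ''  a  a  c  a  a  a  b  b
''  0  1  2  3  4  5  6  7  8
 c  1  1  2  2  3  4  5  6  7
 a  2  1  1  2  2  3  4  5  6
 c  3  2  2  1  2  3  4  5  6
 b  4  3  3  2  2  3  4  4  5
 b  5  4  4  3  3  3  4  4  4
 c  6  5  5  4  4  4  4  5  5
 a  7  6  5  5  4  4  4  5  6
 c  8  7  6  5  5  5  5  5  6
 c  9  8  7  6  6  6  6  6  6

4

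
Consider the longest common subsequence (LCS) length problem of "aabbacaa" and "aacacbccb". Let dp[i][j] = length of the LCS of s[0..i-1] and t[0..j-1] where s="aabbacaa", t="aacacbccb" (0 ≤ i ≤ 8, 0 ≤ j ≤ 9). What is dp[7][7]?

   ''  a  a  c  a  c  b  c  c  b
''  0  0  0  0  0  0  0  0  0  0
 a  0  1  1  1  1  1  1  1  1  1
 a  0  1  2  2  2  2  2  2  2  2
 b  0  1  2  2  2  2  3  3  3  3
 b  0  1  2  2  2  2  3  3  3  4
 a  0  1  2  2  3  3  3  3  3  4
 c  0  1  2  3  3  4  4  4  4  4
 a  0  1  2  3  4  4  4  4  4  4
 a  0  1  2  3  4  4  4  4  4  4

4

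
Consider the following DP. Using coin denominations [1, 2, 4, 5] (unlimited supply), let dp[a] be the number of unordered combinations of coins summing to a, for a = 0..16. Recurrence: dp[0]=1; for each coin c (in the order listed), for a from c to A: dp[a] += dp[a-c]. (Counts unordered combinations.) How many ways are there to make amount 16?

after  coin     0     1     2     3     4     5     6     7     8     9    10    11    12    13    14    15    16
          1     1     1     1     1     1     1     1     1     1     1     1     1     1     1     1     1     1
          2     1     1     2     2     3     3     4     4     5     5     6     6     7     7     8     8     9
          4     1     1     2     2     4     4     6     6     9     9    12    12    16    16    20    20    25
          5     1     1     2     2     4     5     7     8    11    13    17    19    24    27    33    37    44

44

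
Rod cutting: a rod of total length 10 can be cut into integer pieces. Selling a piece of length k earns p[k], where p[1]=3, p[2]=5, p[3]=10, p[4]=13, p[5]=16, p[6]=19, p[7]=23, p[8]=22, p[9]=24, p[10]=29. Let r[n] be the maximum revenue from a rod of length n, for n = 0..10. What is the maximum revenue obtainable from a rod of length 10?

33

   n    0    1    2    3    4    5    6    7    8    9   10
r[n]    0    3    6   10   13   16   20   23   26   30   33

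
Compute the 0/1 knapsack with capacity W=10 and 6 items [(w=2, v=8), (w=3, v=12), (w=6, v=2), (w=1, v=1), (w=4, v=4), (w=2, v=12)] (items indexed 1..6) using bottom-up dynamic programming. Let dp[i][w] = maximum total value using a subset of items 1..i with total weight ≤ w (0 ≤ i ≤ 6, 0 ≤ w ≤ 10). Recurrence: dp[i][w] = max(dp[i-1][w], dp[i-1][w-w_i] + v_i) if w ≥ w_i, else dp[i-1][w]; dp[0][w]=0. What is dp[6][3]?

i\w   0   1   2   3   4   5   6   7   8   9  10
  0   0   0   0   0   0   0   0   0   0   0   0
  1   0   0   8   8   8   8   8   8   8   8   8
  2   0   0   8  12  12  20  20  20  20  20  20
  3   0   0   8  12  12  20  20  20  20  20  20
  4   0   1   8  12  13  20  21  21  21  21  21
  5   0   1   8  12  13  20  21  21  21  24  25
  6   0   1  12  13  20  24  25  32  33  33  33

13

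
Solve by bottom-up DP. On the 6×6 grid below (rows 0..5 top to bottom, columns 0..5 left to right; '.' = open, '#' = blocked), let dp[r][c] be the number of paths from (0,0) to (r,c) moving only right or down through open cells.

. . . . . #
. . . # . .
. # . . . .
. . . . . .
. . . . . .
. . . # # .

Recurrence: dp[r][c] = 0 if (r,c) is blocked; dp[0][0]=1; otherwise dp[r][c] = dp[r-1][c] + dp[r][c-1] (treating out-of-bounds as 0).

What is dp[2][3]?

3

r\c   0   1   2   3   4   5
  0   1   1   1   1   1   0
  1   1   2   3   0   1   1
  2   1   0   3   3   4   5
  3   1   1   4   7  11  16
  4   1   2   6  13  24  40
  5   1   3   9   0   0  40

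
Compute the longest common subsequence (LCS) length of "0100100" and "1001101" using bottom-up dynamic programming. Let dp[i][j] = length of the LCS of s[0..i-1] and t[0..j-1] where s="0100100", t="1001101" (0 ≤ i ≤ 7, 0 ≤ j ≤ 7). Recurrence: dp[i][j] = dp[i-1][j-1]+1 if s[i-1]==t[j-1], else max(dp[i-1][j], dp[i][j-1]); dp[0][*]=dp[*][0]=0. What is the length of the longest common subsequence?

   ''  1  0  0  1  1  0  1
''  0  0  0  0  0  0  0  0
 0  0  0  1  1  1  1  1  1
 1  0  1  1  1  2  2  2  2
 0  0  1  2  2  2  2  3  3
 0  0  1  2  3  3  3  3  3
 1  0  1  2  3  4  4  4  4
 0  0  1  2  3  4  4  5  5
 0  0  1  2  3  4  4  5  5

5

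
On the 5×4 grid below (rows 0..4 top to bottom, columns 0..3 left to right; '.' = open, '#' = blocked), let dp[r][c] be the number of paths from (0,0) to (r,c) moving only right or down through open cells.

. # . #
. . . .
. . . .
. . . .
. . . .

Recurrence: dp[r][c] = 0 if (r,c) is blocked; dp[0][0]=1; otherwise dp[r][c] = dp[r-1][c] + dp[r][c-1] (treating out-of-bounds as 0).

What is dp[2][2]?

r\c   0   1   2   3
  0   1   0   0   0
  1   1   1   1   1
  2   1   2   3   4
  3   1   3   6  10
  4   1   4  10  20

3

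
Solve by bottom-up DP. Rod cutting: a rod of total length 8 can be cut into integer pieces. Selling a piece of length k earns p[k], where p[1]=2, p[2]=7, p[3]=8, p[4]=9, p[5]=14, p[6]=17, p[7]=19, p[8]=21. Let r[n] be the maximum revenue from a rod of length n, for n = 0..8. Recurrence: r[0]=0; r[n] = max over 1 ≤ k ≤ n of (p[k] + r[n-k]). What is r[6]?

21

   n    0    1    2    3    4    5    6    7    8
r[n]    0    2    7    9   14   16   21   23   28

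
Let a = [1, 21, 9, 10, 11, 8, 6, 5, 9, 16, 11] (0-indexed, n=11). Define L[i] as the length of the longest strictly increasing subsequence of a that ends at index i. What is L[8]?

   i    0    1    2    3    4    5    6    7    8    9   10
a[i]    1   21    9   10   11    8    6    5    9   16   11
L[i]    1    2    2    3    4    2    2    2    3    5    4

3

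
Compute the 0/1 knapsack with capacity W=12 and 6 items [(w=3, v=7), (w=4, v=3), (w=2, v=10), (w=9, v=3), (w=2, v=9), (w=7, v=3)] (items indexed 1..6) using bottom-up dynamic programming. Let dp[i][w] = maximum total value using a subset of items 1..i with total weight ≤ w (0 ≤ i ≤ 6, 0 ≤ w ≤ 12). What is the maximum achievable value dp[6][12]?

i\w   0   1   2   3   4   5   6   7   8   9  10  11  12
  0   0   0   0   0   0   0   0   0   0   0   0   0   0
  1   0   0   0   7   7   7   7   7   7   7   7   7   7
  2   0   0   0   7   7   7   7  10  10  10  10  10  10
  3   0   0  10  10  10  17  17  17  17  20  20  20  20
  4   0   0  10  10  10  17  17  17  17  20  20  20  20
  5   0   0  10  10  19  19  19  26  26  26  26  29  29
  6   0   0  10  10  19  19  19  26  26  26  26  29  29

29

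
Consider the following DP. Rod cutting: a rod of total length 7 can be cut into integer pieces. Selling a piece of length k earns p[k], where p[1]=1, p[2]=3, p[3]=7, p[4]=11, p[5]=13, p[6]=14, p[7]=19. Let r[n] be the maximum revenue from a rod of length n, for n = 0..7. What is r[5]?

13

   n    0    1    2    3    4    5    6    7
r[n]    0    1    3    7   11   13   14   19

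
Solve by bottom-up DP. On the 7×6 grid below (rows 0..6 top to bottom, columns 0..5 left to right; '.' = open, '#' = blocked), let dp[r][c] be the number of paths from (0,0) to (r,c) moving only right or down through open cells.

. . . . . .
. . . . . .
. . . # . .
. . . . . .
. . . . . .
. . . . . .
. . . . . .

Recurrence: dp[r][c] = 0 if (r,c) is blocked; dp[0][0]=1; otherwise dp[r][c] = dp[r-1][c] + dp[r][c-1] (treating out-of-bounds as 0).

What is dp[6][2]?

r\c   0   1   2   3   4   5
  0   1   1   1   1   1   1
  1   1   2   3   4   5   6
  2   1   3   6   0   5  11
  3   1   4  10  10  15  26
  4   1   5  15  25  40  66
  5   1   6  21  46  86 152
  6   1   7  28  74 160 312

28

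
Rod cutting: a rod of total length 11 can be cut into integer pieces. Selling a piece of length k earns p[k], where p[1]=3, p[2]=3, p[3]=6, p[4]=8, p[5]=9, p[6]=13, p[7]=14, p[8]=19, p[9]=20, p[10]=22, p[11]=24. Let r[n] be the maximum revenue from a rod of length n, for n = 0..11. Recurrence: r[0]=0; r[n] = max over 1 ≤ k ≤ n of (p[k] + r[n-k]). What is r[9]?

27

   n    0    1    2    3    4    5    6    7    8    9   10   11
r[n]    0    3    6    9   12   15   18   21   24   27   30   33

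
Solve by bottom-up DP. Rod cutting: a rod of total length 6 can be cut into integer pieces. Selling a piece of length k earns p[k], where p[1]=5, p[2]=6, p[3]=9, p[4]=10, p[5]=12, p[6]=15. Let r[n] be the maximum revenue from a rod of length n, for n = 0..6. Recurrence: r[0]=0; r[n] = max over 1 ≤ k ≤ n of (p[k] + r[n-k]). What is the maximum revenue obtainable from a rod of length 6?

   n    0    1    2    3    4    5    6
r[n]    0    5   10   15   20   25   30

30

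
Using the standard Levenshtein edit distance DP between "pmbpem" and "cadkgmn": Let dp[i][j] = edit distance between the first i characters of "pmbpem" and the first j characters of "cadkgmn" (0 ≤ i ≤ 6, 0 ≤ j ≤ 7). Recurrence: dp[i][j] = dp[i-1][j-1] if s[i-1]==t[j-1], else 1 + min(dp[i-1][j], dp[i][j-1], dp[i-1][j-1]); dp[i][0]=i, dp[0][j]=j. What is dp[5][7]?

7

   ''  c  a  d  k  g  m  n
''  0  1  2  3  4  5  6  7
 p  1  1  2  3  4  5  6  7
 m  2  2  2  3  4  5  5  6
 b  3  3  3  3  4  5  6  6
 p  4  4  4  4  4  5  6  7
 e  5  5  5  5  5  5  6  7
 m  6  6  6  6  6  6  5  6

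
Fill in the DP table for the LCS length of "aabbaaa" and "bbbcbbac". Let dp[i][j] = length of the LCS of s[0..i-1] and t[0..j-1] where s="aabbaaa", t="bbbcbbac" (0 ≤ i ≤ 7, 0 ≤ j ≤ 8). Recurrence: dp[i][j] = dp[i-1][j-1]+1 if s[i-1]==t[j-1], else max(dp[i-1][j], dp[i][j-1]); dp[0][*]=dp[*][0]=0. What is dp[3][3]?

1

   ''  b  b  b  c  b  b  a  c
''  0  0  0  0  0  0  0  0  0
 a  0  0  0  0  0  0  0  1  1
 a  0  0  0  0  0  0  0  1  1
 b  0  1  1  1  1  1  1  1  1
 b  0  1  2  2  2  2  2  2  2
 a  0  1  2  2  2  2  2  3  3
 a  0  1  2  2  2  2  2  3  3
 a  0  1  2  2  2  2  2  3  3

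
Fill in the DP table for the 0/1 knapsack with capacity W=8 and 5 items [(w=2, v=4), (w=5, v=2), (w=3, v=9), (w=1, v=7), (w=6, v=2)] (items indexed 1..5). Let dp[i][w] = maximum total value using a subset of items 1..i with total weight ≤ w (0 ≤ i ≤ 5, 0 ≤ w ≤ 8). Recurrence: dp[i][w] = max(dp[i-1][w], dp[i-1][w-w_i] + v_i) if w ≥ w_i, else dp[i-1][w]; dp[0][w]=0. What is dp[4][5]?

16

i\w   0   1   2   3   4   5   6   7   8
  0   0   0   0   0   0   0   0   0   0
  1   0   0   4   4   4   4   4   4   4
  2   0   0   4   4   4   4   4   6   6
  3   0   0   4   9   9  13  13  13  13
  4   0   7   7  11  16  16  20  20  20
  5   0   7   7  11  16  16  20  20  20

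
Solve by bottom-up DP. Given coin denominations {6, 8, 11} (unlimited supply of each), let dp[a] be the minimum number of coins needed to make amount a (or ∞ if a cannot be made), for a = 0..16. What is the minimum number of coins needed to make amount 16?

2

 a  0  1  2  3  4  5  6  7  8  9 10 11 12 13 14 15 16
dp  0  -  -  -  -  -  1  -  1  -  -  1  2  -  2  -  2
(- denotes ∞ / unreachable)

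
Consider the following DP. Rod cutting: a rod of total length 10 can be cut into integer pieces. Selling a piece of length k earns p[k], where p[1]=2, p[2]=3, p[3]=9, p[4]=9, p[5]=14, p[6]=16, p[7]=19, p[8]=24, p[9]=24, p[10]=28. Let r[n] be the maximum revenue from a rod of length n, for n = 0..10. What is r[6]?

   n    0    1    2    3    4    5    6    7    8    9   10
r[n]    0    2    4    9   11   14   18   20   24   27   29

18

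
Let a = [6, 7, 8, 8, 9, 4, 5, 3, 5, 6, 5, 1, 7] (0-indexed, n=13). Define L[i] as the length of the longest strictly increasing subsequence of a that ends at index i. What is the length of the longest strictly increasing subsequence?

4

   i    0    1    2    3    4    5    6    7    8    9   10   11   12
a[i]    6    7    8    8    9    4    5    3    5    6    5    1    7
L[i]    1    2    3    3    4    1    2    1    2    3    2    1    4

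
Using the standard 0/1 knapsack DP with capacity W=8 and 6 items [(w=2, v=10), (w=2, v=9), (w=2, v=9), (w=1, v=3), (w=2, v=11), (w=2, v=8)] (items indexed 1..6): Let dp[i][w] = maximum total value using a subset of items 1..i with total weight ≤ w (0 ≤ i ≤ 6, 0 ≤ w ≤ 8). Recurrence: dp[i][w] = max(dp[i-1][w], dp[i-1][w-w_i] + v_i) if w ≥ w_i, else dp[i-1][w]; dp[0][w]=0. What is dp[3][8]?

28

i\w   0   1   2   3   4   5   6   7   8
  0   0   0   0   0   0   0   0   0   0
  1   0   0  10  10  10  10  10  10  10
  2   0   0  10  10  19  19  19  19  19
  3   0   0  10  10  19  19  28  28  28
  4   0   3  10  13  19  22  28  31  31
  5   0   3  11  14  21  24  30  33  39
  6   0   3  11  14  21  24  30  33  39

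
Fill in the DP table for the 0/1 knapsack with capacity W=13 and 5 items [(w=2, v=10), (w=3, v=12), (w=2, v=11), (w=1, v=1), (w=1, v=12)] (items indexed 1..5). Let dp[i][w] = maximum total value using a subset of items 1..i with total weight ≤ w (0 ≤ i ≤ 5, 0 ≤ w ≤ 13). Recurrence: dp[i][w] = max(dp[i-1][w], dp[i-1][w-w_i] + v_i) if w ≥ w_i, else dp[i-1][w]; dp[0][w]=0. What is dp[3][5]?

23

i\w   0   1   2   3   4   5   6   7   8   9  10  11  12  13
  0   0   0   0   0   0   0   0   0   0   0   0   0   0   0
  1   0   0  10  10  10  10  10  10  10  10  10  10  10  10
  2   0   0  10  12  12  22  22  22  22  22  22  22  22  22
  3   0   0  11  12  21  23  23  33  33  33  33  33  33  33
  4   0   1  11  12  21  23  24  33  34  34  34  34  34  34
  5   0  12  13  23  24  33  35  36  45  46  46  46  46  46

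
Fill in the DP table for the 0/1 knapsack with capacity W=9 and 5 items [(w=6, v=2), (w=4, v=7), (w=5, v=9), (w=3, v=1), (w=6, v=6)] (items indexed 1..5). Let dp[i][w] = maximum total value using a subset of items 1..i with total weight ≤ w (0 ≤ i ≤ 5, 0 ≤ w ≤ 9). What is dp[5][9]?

i\w   0   1   2   3   4   5   6   7   8   9
  0   0   0   0   0   0   0   0   0   0   0
  1   0   0   0   0   0   0   2   2   2   2
  2   0   0   0   0   7   7   7   7   7   7
  3   0   0   0   0   7   9   9   9   9  16
  4   0   0   0   1   7   9   9   9  10  16
  5   0   0   0   1   7   9   9   9  10  16

16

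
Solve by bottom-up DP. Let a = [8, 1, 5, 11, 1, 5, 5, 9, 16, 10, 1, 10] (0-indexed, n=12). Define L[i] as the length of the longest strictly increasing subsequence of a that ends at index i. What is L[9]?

   i    0    1    2    3    4    5    6    7    8    9   10   11
a[i]    8    1    5   11    1    5    5    9   16   10    1   10
L[i]    1    1    2    3    1    2    2    3    4    4    1    4

4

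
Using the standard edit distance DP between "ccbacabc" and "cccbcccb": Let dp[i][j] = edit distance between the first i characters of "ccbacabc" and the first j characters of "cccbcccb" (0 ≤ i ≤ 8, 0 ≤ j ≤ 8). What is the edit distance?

   ''  c  c  c  b  c  c  c  b
''  0  1  2  3  4  5  6  7  8
 c  1  0  1  2  3  4  5  6  7
 c  2  1  0  1  2  3  4  5  6
 b  3  2  1  1  1  2  3  4  5
 a  4  3  2  2  2  2  3  4  5
 c  5  4  3  2  3  2  2  3  4
 a  6  5  4  3  3  3  3  3  4
 b  7  6  5  4  3  4  4  4  3
 c  8  7  6  5  4  3  4  4  4

4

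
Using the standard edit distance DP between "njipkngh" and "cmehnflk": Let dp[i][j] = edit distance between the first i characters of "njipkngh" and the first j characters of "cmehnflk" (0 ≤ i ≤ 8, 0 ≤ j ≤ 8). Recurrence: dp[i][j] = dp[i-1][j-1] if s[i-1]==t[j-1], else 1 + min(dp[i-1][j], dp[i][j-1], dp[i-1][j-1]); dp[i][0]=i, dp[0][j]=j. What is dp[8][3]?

8

   ''  c  m  e  h  n  f  l  k
''  0  1  2  3  4  5  6  7  8
 n  1  1  2  3  4  4  5  6  7
 j  2  2  2  3  4  5  5  6  7
 i  3  3  3  3  4  5  6  6  7
 p  4  4  4  4  4  5  6  7  7
 k  5  5  5  5  5  5  6  7  7
 n  6  6  6  6  6  5  6  7  8
 g  7  7  7  7  7  6  6  7  8
 h  8  8  8  8  7  7  7  7  8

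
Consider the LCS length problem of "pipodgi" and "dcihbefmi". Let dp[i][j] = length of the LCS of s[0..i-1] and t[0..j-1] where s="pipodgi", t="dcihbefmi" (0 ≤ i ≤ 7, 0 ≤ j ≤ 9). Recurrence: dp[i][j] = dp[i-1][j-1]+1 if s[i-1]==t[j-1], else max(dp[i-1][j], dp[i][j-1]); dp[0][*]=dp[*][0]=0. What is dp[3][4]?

   ''  d  c  i  h  b  e  f  m  i
''  0  0  0  0  0  0  0  0  0  0
 p  0  0  0  0  0  0  0  0  0  0
 i  0  0  0  1  1  1  1  1  1  1
 p  0  0  0  1  1  1  1  1  1  1
 o  0  0  0  1  1  1  1  1  1  1
 d  0  1  1  1  1  1  1  1  1  1
 g  0  1  1  1  1  1  1  1  1  1
 i  0  1  1  2  2  2  2  2  2  2

1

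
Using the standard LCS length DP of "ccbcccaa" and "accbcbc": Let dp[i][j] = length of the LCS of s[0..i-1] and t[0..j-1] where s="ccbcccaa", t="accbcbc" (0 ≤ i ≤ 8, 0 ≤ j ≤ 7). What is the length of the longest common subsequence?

5

   ''  a  c  c  b  c  b  c
''  0  0  0  0  0  0  0  0
 c  0  0  1  1  1  1  1  1
 c  0  0  1  2  2  2  2  2
 b  0  0  1  2  3  3  3  3
 c  0  0  1  2  3  4  4  4
 c  0  0  1  2  3  4  4  5
 c  0  0  1  2  3  4  4  5
 a  0  1  1  2  3  4  4  5
 a  0  1  1  2  3  4  4  5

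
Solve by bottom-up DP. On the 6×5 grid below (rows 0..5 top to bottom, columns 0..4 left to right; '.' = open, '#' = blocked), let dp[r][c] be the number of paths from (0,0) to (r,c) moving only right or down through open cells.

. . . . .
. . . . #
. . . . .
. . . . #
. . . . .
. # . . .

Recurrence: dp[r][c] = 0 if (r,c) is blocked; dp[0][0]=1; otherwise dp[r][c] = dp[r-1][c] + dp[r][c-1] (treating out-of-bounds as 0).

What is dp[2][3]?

r\c   0   1   2   3   4
  0   1   1   1   1   1
  1   1   2   3   4   0
  2   1   3   6  10  10
  3   1   4  10  20   0
  4   1   5  15  35  35
  5   1   0  15  50  85

10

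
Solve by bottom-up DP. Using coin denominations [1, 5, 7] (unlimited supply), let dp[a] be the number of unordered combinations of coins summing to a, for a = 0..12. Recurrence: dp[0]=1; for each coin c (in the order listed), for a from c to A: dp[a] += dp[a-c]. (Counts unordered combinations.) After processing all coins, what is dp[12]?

5

after  coin     0     1     2     3     4     5     6     7     8     9    10    11    12
          1     1     1     1     1     1     1     1     1     1     1     1     1     1
          5     1     1     1     1     1     2     2     2     2     2     3     3     3
          7     1     1     1     1     1     2     2     3     3     3     4     4     5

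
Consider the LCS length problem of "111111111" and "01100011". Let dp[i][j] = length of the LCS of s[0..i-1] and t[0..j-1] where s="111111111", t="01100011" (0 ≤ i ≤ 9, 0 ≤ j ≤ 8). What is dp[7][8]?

4

   ''  0  1  1  0  0  0  1  1
''  0  0  0  0  0  0  0  0  0
 1  0  0  1  1  1  1  1  1  1
 1  0  0  1  2  2  2  2  2  2
 1  0  0  1  2  2  2  2  3  3
 1  0  0  1  2  2  2  2  3  4
 1  0  0  1  2  2  2  2  3  4
 1  0  0  1  2  2  2  2  3  4
 1  0  0  1  2  2  2  2  3  4
 1  0  0  1  2  2  2  2  3  4
 1  0  0  1  2  2  2  2  3  4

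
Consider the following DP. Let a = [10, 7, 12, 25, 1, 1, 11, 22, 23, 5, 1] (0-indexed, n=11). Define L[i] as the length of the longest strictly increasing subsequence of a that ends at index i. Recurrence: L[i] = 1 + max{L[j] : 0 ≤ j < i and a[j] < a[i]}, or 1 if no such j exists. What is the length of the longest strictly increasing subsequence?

4

   i    0    1    2    3    4    5    6    7    8    9   10
a[i]   10    7   12   25    1    1   11   22   23    5    1
L[i]    1    1    2    3    1    1    2    3    4    2    1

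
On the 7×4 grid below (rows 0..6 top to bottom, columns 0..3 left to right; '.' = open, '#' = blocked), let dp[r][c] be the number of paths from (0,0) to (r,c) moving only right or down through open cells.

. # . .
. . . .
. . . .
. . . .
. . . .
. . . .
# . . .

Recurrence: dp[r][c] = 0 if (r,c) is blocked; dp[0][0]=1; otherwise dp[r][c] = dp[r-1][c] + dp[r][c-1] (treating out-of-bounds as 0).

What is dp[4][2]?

10

r\c   0   1   2   3
  0   1   0   0   0
  1   1   1   1   1
  2   1   2   3   4
  3   1   3   6  10
  4   1   4  10  20
  5   1   5  15  35
  6   0   5  20  55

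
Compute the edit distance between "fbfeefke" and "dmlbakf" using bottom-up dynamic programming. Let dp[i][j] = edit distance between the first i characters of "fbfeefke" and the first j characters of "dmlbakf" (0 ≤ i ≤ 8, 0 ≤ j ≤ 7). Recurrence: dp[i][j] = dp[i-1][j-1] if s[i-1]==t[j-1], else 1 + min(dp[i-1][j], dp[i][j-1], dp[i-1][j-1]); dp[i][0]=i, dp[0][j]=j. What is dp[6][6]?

   ''  d  m  l  b  a  k  f
''  0  1  2  3  4  5  6  7
 f  1  1  2  3  4  5  6  6
 b  2  2  2  3  3  4  5  6
 f  3  3  3  3  4  4  5  5
 e  4  4  4  4  4  5  5  6
 e  5  5  5  5  5  5  6  6
 f  6  6  6  6  6  6  6  6
 k  7  7  7  7  7  7  6  7
 e  8  8  8  8  8  8  7  7

6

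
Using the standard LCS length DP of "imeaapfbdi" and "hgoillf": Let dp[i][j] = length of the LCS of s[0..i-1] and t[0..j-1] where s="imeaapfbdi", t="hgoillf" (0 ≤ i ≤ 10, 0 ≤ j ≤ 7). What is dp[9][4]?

   ''  h  g  o  i  l  l  f
''  0  0  0  0  0  0  0  0
 i  0  0  0  0  1  1  1  1
 m  0  0  0  0  1  1  1  1
 e  0  0  0  0  1  1  1  1
 a  0  0  0  0  1  1  1  1
 a  0  0  0  0  1  1  1  1
 p  0  0  0  0  1  1  1  1
 f  0  0  0  0  1  1  1  2
 b  0  0  0  0  1  1  1  2
 d  0  0  0  0  1  1  1  2
 i  0  0  0  0  1  1  1  2

1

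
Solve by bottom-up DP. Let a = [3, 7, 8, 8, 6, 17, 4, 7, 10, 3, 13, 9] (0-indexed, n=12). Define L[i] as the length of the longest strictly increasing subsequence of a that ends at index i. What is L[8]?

   i    0    1    2    3    4    5    6    7    8    9   10   11
a[i]    3    7    8    8    6   17    4    7   10    3   13    9
L[i]    1    2    3    3    2    4    2    3    4    1    5    4

4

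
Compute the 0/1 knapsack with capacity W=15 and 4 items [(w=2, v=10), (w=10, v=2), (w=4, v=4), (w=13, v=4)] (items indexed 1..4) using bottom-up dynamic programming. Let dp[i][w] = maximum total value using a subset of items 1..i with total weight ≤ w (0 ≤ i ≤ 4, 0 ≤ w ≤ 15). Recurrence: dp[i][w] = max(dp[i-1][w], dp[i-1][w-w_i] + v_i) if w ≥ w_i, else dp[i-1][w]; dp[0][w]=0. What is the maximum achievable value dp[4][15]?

i\w   0   1   2   3   4   5   6   7   8   9  10  11  12  13  14  15
  0   0   0   0   0   0   0   0   0   0   0   0   0   0   0   0   0
  1   0   0  10  10  10  10  10  10  10  10  10  10  10  10  10  10
  2   0   0  10  10  10  10  10  10  10  10  10  10  12  12  12  12
  3   0   0  10  10  10  10  14  14  14  14  14  14  14  14  14  14
  4   0   0  10  10  10  10  14  14  14  14  14  14  14  14  14  14

14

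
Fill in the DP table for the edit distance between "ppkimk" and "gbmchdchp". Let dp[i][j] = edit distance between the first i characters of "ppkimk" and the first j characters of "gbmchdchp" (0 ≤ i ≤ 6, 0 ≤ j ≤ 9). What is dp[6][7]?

7

   ''  g  b  m  c  h  d  c  h  p
''  0  1  2  3  4  5  6  7  8  9
 p  1  1  2  3  4  5  6  7  8  8
 p  2  2  2  3  4  5  6  7  8  8
 k  3  3  3  3  4  5  6  7  8  9
 i  4  4  4  4  4  5  6  7  8  9
 m  5  5  5  4  5  5  6  7  8  9
 k  6  6  6  5  5  6  6  7  8  9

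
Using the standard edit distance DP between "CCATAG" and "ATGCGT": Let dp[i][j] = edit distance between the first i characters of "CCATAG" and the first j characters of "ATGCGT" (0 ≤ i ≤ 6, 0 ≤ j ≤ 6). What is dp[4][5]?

5

   ''  A  T  G  C  G  T
''  0  1  2  3  4  5  6
 C  1  1  2  3  3  4  5
 C  2  2  2  3  3  4  5
 A  3  2  3  3  4  4  5
 T  4  3  2  3  4  5  4
 A  5  4  3  3  4  5  5
 G  6  5  4  3  4  4  5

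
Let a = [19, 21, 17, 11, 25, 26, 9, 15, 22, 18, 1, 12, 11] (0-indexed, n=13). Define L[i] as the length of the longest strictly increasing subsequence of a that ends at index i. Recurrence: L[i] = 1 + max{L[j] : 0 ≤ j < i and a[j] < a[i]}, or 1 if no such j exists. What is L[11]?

   i    0    1    2    3    4    5    6    7    8    9   10   11   12
a[i]   19   21   17   11   25   26    9   15   22   18    1   12   11
L[i]    1    2    1    1    3    4    1    2    3    3    1    2    2

2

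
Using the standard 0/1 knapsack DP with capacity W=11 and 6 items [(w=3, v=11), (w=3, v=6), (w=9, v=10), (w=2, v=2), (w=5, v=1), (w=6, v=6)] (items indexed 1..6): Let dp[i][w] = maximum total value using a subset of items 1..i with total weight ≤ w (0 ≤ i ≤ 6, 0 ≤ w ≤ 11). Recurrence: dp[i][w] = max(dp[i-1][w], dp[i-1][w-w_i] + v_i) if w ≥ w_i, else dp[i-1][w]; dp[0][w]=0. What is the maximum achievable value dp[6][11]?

19

i\w   0   1   2   3   4   5   6   7   8   9  10  11
  0   0   0   0   0   0   0   0   0   0   0   0   0
  1   0   0   0  11  11  11  11  11  11  11  11  11
  2   0   0   0  11  11  11  17  17  17  17  17  17
  3   0   0   0  11  11  11  17  17  17  17  17  17
  4   0   0   2  11  11  13  17  17  19  19  19  19
  5   0   0   2  11  11  13  17  17  19  19  19  19
  6   0   0   2  11  11  13  17  17  19  19  19  19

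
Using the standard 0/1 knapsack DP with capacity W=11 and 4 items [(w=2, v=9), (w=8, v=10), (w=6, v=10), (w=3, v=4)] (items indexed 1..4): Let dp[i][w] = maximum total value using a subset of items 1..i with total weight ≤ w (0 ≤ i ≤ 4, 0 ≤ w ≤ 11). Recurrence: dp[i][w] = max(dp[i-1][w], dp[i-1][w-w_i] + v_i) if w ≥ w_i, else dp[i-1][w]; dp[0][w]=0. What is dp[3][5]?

9

i\w   0   1   2   3   4   5   6   7   8   9  10  11
  0   0   0   0   0   0   0   0   0   0   0   0   0
  1   0   0   9   9   9   9   9   9   9   9   9   9
  2   0   0   9   9   9   9   9   9  10  10  19  19
  3   0   0   9   9   9   9  10  10  19  19  19  19
  4   0   0   9   9   9  13  13  13  19  19  19  23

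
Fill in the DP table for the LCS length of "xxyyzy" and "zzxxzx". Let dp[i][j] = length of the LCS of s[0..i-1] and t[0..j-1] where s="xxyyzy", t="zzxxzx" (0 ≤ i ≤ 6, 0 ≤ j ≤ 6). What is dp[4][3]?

   ''  z  z  x  x  z  x
''  0  0  0  0  0  0  0
 x  0  0  0  1  1  1  1
 x  0  0  0  1  2  2  2
 y  0  0  0  1  2  2  2
 y  0  0  0  1  2  2  2
 z  0  1  1  1  2  3  3
 y  0  1  1  1  2  3  3

1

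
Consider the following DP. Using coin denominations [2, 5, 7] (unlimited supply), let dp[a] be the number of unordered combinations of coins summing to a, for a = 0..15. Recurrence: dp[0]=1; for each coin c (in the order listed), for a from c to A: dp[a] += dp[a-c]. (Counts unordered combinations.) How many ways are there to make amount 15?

3

after  coin     0     1     2     3     4     5     6     7     8     9    10    11    12    13    14    15
          2     1     0     1     0     1     0     1     0     1     0     1     0     1     0     1     0
          5     1     0     1     0     1     1     1     1     1     1     2     1     2     1     2     2
          7     1     0     1     0     1     1     1     2     1     2     2     2     3     2     4     3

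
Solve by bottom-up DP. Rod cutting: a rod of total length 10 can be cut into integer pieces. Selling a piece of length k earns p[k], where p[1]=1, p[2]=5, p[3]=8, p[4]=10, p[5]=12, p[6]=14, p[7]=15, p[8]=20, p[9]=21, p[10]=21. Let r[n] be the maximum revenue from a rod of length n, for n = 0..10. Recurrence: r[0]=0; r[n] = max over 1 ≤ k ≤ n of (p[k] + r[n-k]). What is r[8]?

21

   n    0    1    2    3    4    5    6    7    8    9   10
r[n]    0    1    5    8   10   13   16   18   21   24   26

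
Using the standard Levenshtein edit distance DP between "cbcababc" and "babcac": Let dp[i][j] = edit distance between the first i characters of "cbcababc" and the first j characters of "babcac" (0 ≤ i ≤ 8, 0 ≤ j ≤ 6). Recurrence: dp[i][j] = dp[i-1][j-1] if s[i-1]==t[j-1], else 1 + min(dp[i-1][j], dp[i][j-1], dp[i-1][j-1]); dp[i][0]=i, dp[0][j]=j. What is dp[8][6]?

   ''  b  a  b  c  a  c
''  0  1  2  3  4  5  6
 c  1  1  2  3  3  4  5
 b  2  1  2  2  3  4  5
 c  3  2  2  3  2  3  4
 a  4  3  2  3  3  2  3
 b  5  4  3  2  3  3  3
 a  6  5  4  3  3  3  4
 b  7  6  5  4  4  4  4
 c  8  7  6  5  4  5  4

4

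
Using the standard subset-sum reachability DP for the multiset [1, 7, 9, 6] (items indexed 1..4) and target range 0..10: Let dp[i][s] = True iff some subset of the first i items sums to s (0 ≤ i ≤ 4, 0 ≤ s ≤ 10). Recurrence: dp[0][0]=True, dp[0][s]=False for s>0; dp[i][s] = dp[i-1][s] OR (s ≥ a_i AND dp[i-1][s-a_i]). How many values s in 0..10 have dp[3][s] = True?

i\s   0   1   2   3   4   5   6   7   8   9  10
  0   T   F   F   F   F   F   F   F   F   F   F
  1   T   T   F   F   F   F   F   F   F   F   F
  2   T   T   F   F   F   F   F   T   T   F   F
  3   T   T   F   F   F   F   F   T   T   T   T
  4   T   T   F   F   F   F   T   T   T   T   T

6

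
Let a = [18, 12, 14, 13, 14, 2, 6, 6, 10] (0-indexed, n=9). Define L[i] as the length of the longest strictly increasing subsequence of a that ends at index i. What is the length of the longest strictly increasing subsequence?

   i    0    1    2    3    4    5    6    7    8
a[i]   18   12   14   13   14    2    6    6   10
L[i]    1    1    2    2    3    1    2    2    3

3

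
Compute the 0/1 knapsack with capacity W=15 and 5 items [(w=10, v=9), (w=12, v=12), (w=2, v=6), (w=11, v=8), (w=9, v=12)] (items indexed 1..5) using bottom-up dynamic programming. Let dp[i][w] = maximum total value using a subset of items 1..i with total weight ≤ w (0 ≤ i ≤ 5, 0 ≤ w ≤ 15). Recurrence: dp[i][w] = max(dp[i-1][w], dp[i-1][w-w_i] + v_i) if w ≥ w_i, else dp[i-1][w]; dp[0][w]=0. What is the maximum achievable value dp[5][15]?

i\w   0   1   2   3   4   5   6   7   8   9  10  11  12  13  14  15
  0   0   0   0   0   0   0   0   0   0   0   0   0   0   0   0   0
  1   0   0   0   0   0   0   0   0   0   0   9   9   9   9   9   9
  2   0   0   0   0   0   0   0   0   0   0   9   9  12  12  12  12
  3   0   0   6   6   6   6   6   6   6   6   9   9  15  15  18  18
  4   0   0   6   6   6   6   6   6   6   6   9   9  15  15  18  18
  5   0   0   6   6   6   6   6   6   6  12  12  18  18  18  18  18

18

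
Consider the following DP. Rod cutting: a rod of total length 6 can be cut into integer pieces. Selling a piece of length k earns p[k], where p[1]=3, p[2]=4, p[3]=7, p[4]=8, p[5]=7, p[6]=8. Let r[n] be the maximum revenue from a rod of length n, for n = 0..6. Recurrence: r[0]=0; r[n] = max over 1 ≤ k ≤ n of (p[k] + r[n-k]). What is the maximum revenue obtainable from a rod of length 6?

   n    0    1    2    3    4    5    6
r[n]    0    3    6    9   12   15   18

18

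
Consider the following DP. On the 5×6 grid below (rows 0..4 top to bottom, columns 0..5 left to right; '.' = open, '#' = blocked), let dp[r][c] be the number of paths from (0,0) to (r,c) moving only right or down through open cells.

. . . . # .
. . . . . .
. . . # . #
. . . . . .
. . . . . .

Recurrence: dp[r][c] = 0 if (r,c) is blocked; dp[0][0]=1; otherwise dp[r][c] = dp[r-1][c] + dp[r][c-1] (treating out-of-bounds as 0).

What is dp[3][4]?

14

r\c   0   1   2   3   4   5
  0   1   1   1   1   0   0
  1   1   2   3   4   4   4
  2   1   3   6   0   4   0
  3   1   4  10  10  14  14
  4   1   5  15  25  39  53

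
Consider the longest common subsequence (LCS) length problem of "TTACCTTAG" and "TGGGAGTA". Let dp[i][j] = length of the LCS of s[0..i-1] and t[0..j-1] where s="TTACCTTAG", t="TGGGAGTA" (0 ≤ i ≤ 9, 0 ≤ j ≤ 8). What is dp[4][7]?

   ''  T  G  G  G  A  G  T  A
''  0  0  0  0  0  0  0  0  0
 T  0  1  1  1  1  1  1  1  1
 T  0  1  1  1  1  1  1  2  2
 A  0  1  1  1  1  2  2  2  3
 C  0  1  1  1  1  2  2  2  3
 C  0  1  1  1  1  2  2  2  3
 T  0  1  1  1  1  2  2  3  3
 T  0  1  1  1  1  2  2  3  3
 A  0  1  1  1  1  2  2  3  4
 G  0  1  2  2  2  2  3  3  4

2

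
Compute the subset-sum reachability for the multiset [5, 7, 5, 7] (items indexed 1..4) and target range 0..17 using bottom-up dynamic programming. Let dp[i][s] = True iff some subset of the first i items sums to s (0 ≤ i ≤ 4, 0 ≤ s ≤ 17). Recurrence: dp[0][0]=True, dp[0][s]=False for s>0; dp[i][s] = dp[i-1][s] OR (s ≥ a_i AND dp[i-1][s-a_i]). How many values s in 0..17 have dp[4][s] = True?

7

i\s   0   1   2   3   4   5   6   7   8   9  10  11  12  13  14  15  16  17
  0   T   F   F   F   F   F   F   F   F   F   F   F   F   F   F   F   F   F
  1   T   F   F   F   F   T   F   F   F   F   F   F   F   F   F   F   F   F
  2   T   F   F   F   F   T   F   T   F   F   F   F   T   F   F   F   F   F
  3   T   F   F   F   F   T   F   T   F   F   T   F   T   F   F   F   F   T
  4   T   F   F   F   F   T   F   T   F   F   T   F   T   F   T   F   F   T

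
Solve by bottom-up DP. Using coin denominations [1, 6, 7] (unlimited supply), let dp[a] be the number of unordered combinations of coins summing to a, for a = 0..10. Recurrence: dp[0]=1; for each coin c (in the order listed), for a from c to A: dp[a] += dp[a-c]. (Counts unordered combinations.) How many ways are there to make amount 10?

after  coin     0     1     2     3     4     5     6     7     8     9    10
          1     1     1     1     1     1     1     1     1     1     1     1
          6     1     1     1     1     1     1     2     2     2     2     2
          7     1     1     1     1     1     1     2     3     3     3     3

3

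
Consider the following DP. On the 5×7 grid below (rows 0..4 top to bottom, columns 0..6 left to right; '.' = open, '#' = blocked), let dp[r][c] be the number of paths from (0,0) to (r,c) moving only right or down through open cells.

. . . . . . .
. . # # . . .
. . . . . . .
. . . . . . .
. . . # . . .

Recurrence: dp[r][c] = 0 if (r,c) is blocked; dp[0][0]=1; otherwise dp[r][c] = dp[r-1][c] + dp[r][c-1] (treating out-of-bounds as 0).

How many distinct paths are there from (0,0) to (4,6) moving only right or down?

r\c   0   1   2   3   4   5   6
  0   1   1   1   1   1   1   1
  1   1   2   0   0   1   2   3
  2   1   3   3   3   4   6   9
  3   1   4   7  10  14  20  29
  4   1   5  12   0  14  34  63

63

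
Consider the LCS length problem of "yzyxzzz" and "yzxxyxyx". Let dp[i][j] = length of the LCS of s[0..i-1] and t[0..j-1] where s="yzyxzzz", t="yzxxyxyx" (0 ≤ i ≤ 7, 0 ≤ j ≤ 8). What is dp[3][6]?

3

   ''  y  z  x  x  y  x  y  x
''  0  0  0  0  0  0  0  0  0
 y  0  1  1  1  1  1  1  1  1
 z  0  1  2  2  2  2  2  2  2
 y  0  1  2  2  2  3  3  3  3
 x  0  1  2  3  3  3  4  4  4
 z  0  1  2  3  3  3  4  4  4
 z  0  1  2  3  3  3  4  4  4
 z  0  1  2  3  3  3  4  4  4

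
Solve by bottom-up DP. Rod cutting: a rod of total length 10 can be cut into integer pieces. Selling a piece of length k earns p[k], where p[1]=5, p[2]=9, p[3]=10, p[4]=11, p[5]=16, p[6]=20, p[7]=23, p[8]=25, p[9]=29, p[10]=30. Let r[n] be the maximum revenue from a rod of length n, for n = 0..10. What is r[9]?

45

   n    0    1    2    3    4    5    6    7    8    9   10
r[n]    0    5   10   15   20   25   30   35   40   45   50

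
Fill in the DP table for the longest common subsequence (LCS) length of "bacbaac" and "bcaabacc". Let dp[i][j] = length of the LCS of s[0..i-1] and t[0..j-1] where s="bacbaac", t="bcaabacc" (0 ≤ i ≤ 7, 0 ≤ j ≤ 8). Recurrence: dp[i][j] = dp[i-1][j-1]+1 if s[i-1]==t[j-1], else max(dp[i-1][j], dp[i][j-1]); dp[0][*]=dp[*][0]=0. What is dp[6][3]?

3

   ''  b  c  a  a  b  a  c  c
''  0  0  0  0  0  0  0  0  0
 b  0  1  1  1  1  1  1  1  1
 a  0  1  1  2  2  2  2  2  2
 c  0  1  2  2  2  2  2  3  3
 b  0  1  2  2  2  3  3  3  3
 a  0  1  2  3  3  3  4  4  4
 a  0  1  2  3  4  4  4  4  4
 c  0  1  2  3  4  4  4  5  5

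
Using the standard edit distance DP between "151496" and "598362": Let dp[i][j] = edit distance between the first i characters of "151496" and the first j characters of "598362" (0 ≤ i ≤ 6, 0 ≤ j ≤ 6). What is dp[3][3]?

3

   ''  5  9  8  3  6  2
''  0  1  2  3  4  5  6
 1  1  1  2  3  4  5  6
 5  2  1  2  3  4  5  6
 1  3  2  2  3  4  5  6
 4  4  3  3  3  4  5  6
 9  5  4  3  4  4  5  6
 6  6  5  4  4  5  4  5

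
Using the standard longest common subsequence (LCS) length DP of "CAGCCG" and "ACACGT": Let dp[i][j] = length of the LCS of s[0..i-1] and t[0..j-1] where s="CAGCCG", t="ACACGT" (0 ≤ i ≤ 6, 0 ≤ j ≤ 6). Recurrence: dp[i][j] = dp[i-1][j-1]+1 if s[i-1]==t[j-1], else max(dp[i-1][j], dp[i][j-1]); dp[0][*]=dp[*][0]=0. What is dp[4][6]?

3

   ''  A  C  A  C  G  T
''  0  0  0  0  0  0  0
 C  0  0  1  1  1  1  1
 A  0  1  1  2  2  2  2
 G  0  1  1  2  2  3  3
 C  0  1  2  2  3  3  3
 C  0  1  2  2  3  3  3
 G  0  1  2  2  3  4  4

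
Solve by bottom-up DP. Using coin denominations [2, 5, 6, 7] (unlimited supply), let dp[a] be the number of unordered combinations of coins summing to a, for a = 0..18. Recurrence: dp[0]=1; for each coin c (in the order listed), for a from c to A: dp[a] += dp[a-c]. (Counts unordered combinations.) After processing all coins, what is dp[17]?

after  coin     0     1     2     3     4     5     6     7     8     9    10    11    12    13    14    15    16    17    18
          2     1     0     1     0     1     0     1     0     1     0     1     0     1     0     1     0     1     0     1
          5     1     0     1     0     1     1     1     1     1     1     2     1     2     1     2     2     2     2     2
          6     1     0     1     0     1     1     2     1     2     1     3     2     4     2     4     3     5     4     6
          7     1     0     1     0     1     1     2     2     2     2     3     3     5     4     6     5     7     7     9

7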